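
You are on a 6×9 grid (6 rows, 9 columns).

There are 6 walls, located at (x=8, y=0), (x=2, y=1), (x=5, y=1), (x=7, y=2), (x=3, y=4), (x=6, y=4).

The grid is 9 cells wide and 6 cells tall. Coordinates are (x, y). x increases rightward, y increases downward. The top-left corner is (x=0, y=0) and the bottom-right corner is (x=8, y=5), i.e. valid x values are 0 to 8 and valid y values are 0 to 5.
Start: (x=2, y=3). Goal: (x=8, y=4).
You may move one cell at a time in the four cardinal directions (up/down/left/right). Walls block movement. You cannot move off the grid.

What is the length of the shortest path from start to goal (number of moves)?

BFS from (x=2, y=3) until reaching (x=8, y=4):
  Distance 0: (x=2, y=3)
  Distance 1: (x=2, y=2), (x=1, y=3), (x=3, y=3), (x=2, y=4)
  Distance 2: (x=1, y=2), (x=3, y=2), (x=0, y=3), (x=4, y=3), (x=1, y=4), (x=2, y=5)
  Distance 3: (x=1, y=1), (x=3, y=1), (x=0, y=2), (x=4, y=2), (x=5, y=3), (x=0, y=4), (x=4, y=4), (x=1, y=5), (x=3, y=5)
  Distance 4: (x=1, y=0), (x=3, y=0), (x=0, y=1), (x=4, y=1), (x=5, y=2), (x=6, y=3), (x=5, y=4), (x=0, y=5), (x=4, y=5)
  Distance 5: (x=0, y=0), (x=2, y=0), (x=4, y=0), (x=6, y=2), (x=7, y=3), (x=5, y=5)
  Distance 6: (x=5, y=0), (x=6, y=1), (x=8, y=3), (x=7, y=4), (x=6, y=5)
  Distance 7: (x=6, y=0), (x=7, y=1), (x=8, y=2), (x=8, y=4), (x=7, y=5)  <- goal reached here
One shortest path (7 moves): (x=2, y=3) -> (x=3, y=3) -> (x=4, y=3) -> (x=5, y=3) -> (x=6, y=3) -> (x=7, y=3) -> (x=8, y=3) -> (x=8, y=4)

Answer: Shortest path length: 7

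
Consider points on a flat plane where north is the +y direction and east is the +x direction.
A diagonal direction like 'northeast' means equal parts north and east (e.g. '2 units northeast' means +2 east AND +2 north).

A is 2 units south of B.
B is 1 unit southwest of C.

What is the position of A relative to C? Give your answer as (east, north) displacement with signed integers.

Place C at the origin (east=0, north=0).
  B is 1 unit southwest of C: delta (east=-1, north=-1); B at (east=-1, north=-1).
  A is 2 units south of B: delta (east=+0, north=-2); A at (east=-1, north=-3).
Therefore A relative to C: (east=-1, north=-3).

Answer: A is at (east=-1, north=-3) relative to C.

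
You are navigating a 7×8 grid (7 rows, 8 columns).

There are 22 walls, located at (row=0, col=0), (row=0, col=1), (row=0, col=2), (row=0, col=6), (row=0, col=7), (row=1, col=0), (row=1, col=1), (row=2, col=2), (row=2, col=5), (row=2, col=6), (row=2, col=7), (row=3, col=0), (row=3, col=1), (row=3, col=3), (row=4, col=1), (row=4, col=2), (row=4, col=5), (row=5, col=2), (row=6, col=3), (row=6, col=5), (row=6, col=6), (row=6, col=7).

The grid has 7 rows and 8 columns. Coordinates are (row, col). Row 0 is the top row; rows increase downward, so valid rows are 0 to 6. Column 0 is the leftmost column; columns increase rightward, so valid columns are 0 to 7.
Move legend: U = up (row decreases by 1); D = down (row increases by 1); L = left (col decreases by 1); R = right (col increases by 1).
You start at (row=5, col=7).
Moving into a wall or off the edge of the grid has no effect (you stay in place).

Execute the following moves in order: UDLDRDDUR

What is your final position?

Start: (row=5, col=7)
  U (up): (row=5, col=7) -> (row=4, col=7)
  D (down): (row=4, col=7) -> (row=5, col=7)
  L (left): (row=5, col=7) -> (row=5, col=6)
  D (down): blocked, stay at (row=5, col=6)
  R (right): (row=5, col=6) -> (row=5, col=7)
  D (down): blocked, stay at (row=5, col=7)
  D (down): blocked, stay at (row=5, col=7)
  U (up): (row=5, col=7) -> (row=4, col=7)
  R (right): blocked, stay at (row=4, col=7)
Final: (row=4, col=7)

Answer: Final position: (row=4, col=7)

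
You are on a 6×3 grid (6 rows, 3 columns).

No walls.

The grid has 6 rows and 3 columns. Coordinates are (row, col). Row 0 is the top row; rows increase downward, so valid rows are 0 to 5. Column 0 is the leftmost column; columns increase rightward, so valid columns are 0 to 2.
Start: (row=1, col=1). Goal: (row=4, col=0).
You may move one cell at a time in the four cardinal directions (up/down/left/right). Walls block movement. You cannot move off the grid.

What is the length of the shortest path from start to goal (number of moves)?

Answer: Shortest path length: 4

Derivation:
BFS from (row=1, col=1) until reaching (row=4, col=0):
  Distance 0: (row=1, col=1)
  Distance 1: (row=0, col=1), (row=1, col=0), (row=1, col=2), (row=2, col=1)
  Distance 2: (row=0, col=0), (row=0, col=2), (row=2, col=0), (row=2, col=2), (row=3, col=1)
  Distance 3: (row=3, col=0), (row=3, col=2), (row=4, col=1)
  Distance 4: (row=4, col=0), (row=4, col=2), (row=5, col=1)  <- goal reached here
One shortest path (4 moves): (row=1, col=1) -> (row=1, col=0) -> (row=2, col=0) -> (row=3, col=0) -> (row=4, col=0)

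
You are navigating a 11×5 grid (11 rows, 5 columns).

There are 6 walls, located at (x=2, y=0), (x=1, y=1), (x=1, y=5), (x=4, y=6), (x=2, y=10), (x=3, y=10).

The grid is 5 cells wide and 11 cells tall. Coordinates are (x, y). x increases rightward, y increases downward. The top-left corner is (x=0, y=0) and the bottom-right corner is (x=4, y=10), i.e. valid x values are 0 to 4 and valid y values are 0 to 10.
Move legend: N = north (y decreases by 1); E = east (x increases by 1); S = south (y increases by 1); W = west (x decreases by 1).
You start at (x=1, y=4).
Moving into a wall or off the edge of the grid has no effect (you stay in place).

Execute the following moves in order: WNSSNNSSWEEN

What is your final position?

Answer: Final position: (x=0, y=4)

Derivation:
Start: (x=1, y=4)
  W (west): (x=1, y=4) -> (x=0, y=4)
  N (north): (x=0, y=4) -> (x=0, y=3)
  S (south): (x=0, y=3) -> (x=0, y=4)
  S (south): (x=0, y=4) -> (x=0, y=5)
  N (north): (x=0, y=5) -> (x=0, y=4)
  N (north): (x=0, y=4) -> (x=0, y=3)
  S (south): (x=0, y=3) -> (x=0, y=4)
  S (south): (x=0, y=4) -> (x=0, y=5)
  W (west): blocked, stay at (x=0, y=5)
  E (east): blocked, stay at (x=0, y=5)
  E (east): blocked, stay at (x=0, y=5)
  N (north): (x=0, y=5) -> (x=0, y=4)
Final: (x=0, y=4)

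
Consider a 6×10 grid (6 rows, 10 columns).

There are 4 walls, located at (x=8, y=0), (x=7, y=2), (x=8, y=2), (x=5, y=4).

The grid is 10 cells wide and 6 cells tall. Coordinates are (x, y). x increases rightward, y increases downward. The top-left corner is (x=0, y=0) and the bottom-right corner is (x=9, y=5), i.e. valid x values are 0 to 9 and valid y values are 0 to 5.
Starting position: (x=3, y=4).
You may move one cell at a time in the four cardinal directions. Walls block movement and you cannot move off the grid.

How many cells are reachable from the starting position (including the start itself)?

Answer: Reachable cells: 56

Derivation:
BFS flood-fill from (x=3, y=4):
  Distance 0: (x=3, y=4)
  Distance 1: (x=3, y=3), (x=2, y=4), (x=4, y=4), (x=3, y=5)
  Distance 2: (x=3, y=2), (x=2, y=3), (x=4, y=3), (x=1, y=4), (x=2, y=5), (x=4, y=5)
  Distance 3: (x=3, y=1), (x=2, y=2), (x=4, y=2), (x=1, y=3), (x=5, y=3), (x=0, y=4), (x=1, y=5), (x=5, y=5)
  Distance 4: (x=3, y=0), (x=2, y=1), (x=4, y=1), (x=1, y=2), (x=5, y=2), (x=0, y=3), (x=6, y=3), (x=0, y=5), (x=6, y=5)
  Distance 5: (x=2, y=0), (x=4, y=0), (x=1, y=1), (x=5, y=1), (x=0, y=2), (x=6, y=2), (x=7, y=3), (x=6, y=4), (x=7, y=5)
  Distance 6: (x=1, y=0), (x=5, y=0), (x=0, y=1), (x=6, y=1), (x=8, y=3), (x=7, y=4), (x=8, y=5)
  Distance 7: (x=0, y=0), (x=6, y=0), (x=7, y=1), (x=9, y=3), (x=8, y=4), (x=9, y=5)
  Distance 8: (x=7, y=0), (x=8, y=1), (x=9, y=2), (x=9, y=4)
  Distance 9: (x=9, y=1)
  Distance 10: (x=9, y=0)
Total reachable: 56 (grid has 56 open cells total)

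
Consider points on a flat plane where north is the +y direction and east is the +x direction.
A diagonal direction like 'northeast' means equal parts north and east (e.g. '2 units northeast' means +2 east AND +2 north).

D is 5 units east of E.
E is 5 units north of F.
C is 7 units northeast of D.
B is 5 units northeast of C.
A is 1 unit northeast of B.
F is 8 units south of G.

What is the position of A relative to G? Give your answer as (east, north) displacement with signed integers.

Answer: A is at (east=18, north=10) relative to G.

Derivation:
Place G at the origin (east=0, north=0).
  F is 8 units south of G: delta (east=+0, north=-8); F at (east=0, north=-8).
  E is 5 units north of F: delta (east=+0, north=+5); E at (east=0, north=-3).
  D is 5 units east of E: delta (east=+5, north=+0); D at (east=5, north=-3).
  C is 7 units northeast of D: delta (east=+7, north=+7); C at (east=12, north=4).
  B is 5 units northeast of C: delta (east=+5, north=+5); B at (east=17, north=9).
  A is 1 unit northeast of B: delta (east=+1, north=+1); A at (east=18, north=10).
Therefore A relative to G: (east=18, north=10).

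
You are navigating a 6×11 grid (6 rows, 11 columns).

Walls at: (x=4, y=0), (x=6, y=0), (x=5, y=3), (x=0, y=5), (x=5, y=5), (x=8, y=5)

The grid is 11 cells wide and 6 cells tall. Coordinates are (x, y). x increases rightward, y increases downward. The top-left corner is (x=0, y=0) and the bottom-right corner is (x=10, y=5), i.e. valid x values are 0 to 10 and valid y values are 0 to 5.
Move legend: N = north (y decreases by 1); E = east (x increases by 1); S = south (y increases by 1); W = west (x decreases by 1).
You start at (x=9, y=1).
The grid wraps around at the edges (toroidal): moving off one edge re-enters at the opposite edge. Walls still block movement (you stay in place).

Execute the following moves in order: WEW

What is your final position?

Start: (x=9, y=1)
  W (west): (x=9, y=1) -> (x=8, y=1)
  E (east): (x=8, y=1) -> (x=9, y=1)
  W (west): (x=9, y=1) -> (x=8, y=1)
Final: (x=8, y=1)

Answer: Final position: (x=8, y=1)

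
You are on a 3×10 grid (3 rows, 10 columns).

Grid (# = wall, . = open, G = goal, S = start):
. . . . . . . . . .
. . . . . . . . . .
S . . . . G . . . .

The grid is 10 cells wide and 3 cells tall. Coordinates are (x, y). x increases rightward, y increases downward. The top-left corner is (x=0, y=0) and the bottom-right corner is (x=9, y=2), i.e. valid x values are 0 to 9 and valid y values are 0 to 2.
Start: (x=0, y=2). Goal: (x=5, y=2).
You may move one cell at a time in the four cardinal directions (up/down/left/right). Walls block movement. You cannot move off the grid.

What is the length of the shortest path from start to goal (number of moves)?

BFS from (x=0, y=2) until reaching (x=5, y=2):
  Distance 0: (x=0, y=2)
  Distance 1: (x=0, y=1), (x=1, y=2)
  Distance 2: (x=0, y=0), (x=1, y=1), (x=2, y=2)
  Distance 3: (x=1, y=0), (x=2, y=1), (x=3, y=2)
  Distance 4: (x=2, y=0), (x=3, y=1), (x=4, y=2)
  Distance 5: (x=3, y=0), (x=4, y=1), (x=5, y=2)  <- goal reached here
One shortest path (5 moves): (x=0, y=2) -> (x=1, y=2) -> (x=2, y=2) -> (x=3, y=2) -> (x=4, y=2) -> (x=5, y=2)

Answer: Shortest path length: 5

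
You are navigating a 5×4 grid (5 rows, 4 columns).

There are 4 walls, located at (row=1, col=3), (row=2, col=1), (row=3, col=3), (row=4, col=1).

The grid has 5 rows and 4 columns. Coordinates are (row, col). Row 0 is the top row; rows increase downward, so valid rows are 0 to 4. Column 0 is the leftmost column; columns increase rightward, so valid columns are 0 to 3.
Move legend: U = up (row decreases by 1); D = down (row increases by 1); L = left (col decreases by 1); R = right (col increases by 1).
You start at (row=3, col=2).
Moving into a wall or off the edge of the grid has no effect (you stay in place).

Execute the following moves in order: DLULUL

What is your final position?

Answer: Final position: (row=3, col=0)

Derivation:
Start: (row=3, col=2)
  D (down): (row=3, col=2) -> (row=4, col=2)
  L (left): blocked, stay at (row=4, col=2)
  U (up): (row=4, col=2) -> (row=3, col=2)
  L (left): (row=3, col=2) -> (row=3, col=1)
  U (up): blocked, stay at (row=3, col=1)
  L (left): (row=3, col=1) -> (row=3, col=0)
Final: (row=3, col=0)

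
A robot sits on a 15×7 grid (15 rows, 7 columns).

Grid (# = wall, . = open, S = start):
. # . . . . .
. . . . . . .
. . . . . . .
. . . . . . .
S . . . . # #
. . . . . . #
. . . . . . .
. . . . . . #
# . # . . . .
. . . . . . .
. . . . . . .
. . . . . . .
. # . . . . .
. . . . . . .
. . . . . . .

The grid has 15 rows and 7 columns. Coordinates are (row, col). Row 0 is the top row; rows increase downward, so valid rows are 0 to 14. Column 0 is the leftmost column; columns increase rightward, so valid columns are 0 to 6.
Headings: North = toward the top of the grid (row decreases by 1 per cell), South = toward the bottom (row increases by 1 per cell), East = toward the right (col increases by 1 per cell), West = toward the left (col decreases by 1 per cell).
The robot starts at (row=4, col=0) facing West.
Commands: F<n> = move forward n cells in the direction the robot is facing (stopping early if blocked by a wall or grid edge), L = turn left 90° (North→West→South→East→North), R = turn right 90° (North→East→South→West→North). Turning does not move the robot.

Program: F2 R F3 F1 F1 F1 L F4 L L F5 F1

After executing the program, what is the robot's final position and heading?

Start: (row=4, col=0), facing West
  F2: move forward 0/2 (blocked), now at (row=4, col=0)
  R: turn right, now facing North
  F3: move forward 3, now at (row=1, col=0)
  F1: move forward 1, now at (row=0, col=0)
  F1: move forward 0/1 (blocked), now at (row=0, col=0)
  F1: move forward 0/1 (blocked), now at (row=0, col=0)
  L: turn left, now facing West
  F4: move forward 0/4 (blocked), now at (row=0, col=0)
  L: turn left, now facing South
  L: turn left, now facing East
  F5: move forward 0/5 (blocked), now at (row=0, col=0)
  F1: move forward 0/1 (blocked), now at (row=0, col=0)
Final: (row=0, col=0), facing East

Answer: Final position: (row=0, col=0), facing East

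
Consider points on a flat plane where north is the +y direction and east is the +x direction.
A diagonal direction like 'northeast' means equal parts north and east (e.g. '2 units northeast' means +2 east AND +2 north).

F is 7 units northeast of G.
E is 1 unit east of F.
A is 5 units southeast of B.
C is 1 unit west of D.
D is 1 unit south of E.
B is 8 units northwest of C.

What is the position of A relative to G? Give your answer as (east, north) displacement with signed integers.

Place G at the origin (east=0, north=0).
  F is 7 units northeast of G: delta (east=+7, north=+7); F at (east=7, north=7).
  E is 1 unit east of F: delta (east=+1, north=+0); E at (east=8, north=7).
  D is 1 unit south of E: delta (east=+0, north=-1); D at (east=8, north=6).
  C is 1 unit west of D: delta (east=-1, north=+0); C at (east=7, north=6).
  B is 8 units northwest of C: delta (east=-8, north=+8); B at (east=-1, north=14).
  A is 5 units southeast of B: delta (east=+5, north=-5); A at (east=4, north=9).
Therefore A relative to G: (east=4, north=9).

Answer: A is at (east=4, north=9) relative to G.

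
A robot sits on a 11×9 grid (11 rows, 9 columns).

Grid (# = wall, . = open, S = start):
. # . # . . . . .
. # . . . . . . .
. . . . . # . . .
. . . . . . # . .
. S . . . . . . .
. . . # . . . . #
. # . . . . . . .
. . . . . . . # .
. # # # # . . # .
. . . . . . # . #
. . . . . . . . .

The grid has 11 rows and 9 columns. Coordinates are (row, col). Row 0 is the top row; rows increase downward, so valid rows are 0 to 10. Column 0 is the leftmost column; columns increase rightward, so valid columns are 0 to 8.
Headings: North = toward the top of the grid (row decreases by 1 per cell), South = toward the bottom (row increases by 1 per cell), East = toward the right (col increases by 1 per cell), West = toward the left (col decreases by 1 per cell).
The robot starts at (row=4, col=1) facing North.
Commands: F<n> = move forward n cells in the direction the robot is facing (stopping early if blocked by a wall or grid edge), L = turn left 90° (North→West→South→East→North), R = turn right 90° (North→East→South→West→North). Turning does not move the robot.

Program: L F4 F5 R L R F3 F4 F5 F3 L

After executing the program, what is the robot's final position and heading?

Start: (row=4, col=1), facing North
  L: turn left, now facing West
  F4: move forward 1/4 (blocked), now at (row=4, col=0)
  F5: move forward 0/5 (blocked), now at (row=4, col=0)
  R: turn right, now facing North
  L: turn left, now facing West
  R: turn right, now facing North
  F3: move forward 3, now at (row=1, col=0)
  F4: move forward 1/4 (blocked), now at (row=0, col=0)
  F5: move forward 0/5 (blocked), now at (row=0, col=0)
  F3: move forward 0/3 (blocked), now at (row=0, col=0)
  L: turn left, now facing West
Final: (row=0, col=0), facing West

Answer: Final position: (row=0, col=0), facing West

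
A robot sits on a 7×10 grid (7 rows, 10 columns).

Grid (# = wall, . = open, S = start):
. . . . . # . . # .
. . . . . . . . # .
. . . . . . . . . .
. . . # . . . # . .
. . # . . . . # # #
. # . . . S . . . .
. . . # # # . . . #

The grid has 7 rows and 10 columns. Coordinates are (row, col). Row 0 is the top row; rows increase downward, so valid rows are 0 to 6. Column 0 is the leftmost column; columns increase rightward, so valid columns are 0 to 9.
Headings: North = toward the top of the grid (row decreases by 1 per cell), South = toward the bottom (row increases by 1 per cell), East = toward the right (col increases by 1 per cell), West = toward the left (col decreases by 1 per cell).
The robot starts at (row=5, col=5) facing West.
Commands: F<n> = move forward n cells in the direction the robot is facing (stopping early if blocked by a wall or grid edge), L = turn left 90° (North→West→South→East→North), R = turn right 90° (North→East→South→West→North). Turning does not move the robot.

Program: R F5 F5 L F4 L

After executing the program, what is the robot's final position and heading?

Start: (row=5, col=5), facing West
  R: turn right, now facing North
  F5: move forward 4/5 (blocked), now at (row=1, col=5)
  F5: move forward 0/5 (blocked), now at (row=1, col=5)
  L: turn left, now facing West
  F4: move forward 4, now at (row=1, col=1)
  L: turn left, now facing South
Final: (row=1, col=1), facing South

Answer: Final position: (row=1, col=1), facing South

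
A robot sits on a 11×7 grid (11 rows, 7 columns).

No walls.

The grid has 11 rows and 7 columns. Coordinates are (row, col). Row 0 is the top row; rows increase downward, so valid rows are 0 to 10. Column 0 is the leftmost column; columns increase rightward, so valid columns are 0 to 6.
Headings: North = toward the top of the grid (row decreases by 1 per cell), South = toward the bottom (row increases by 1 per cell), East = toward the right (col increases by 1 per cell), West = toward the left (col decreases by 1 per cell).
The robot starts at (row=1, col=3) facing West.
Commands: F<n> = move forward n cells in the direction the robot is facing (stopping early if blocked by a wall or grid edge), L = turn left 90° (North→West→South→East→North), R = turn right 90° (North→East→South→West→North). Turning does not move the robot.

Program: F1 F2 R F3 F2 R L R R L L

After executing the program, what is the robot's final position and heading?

Answer: Final position: (row=0, col=0), facing North

Derivation:
Start: (row=1, col=3), facing West
  F1: move forward 1, now at (row=1, col=2)
  F2: move forward 2, now at (row=1, col=0)
  R: turn right, now facing North
  F3: move forward 1/3 (blocked), now at (row=0, col=0)
  F2: move forward 0/2 (blocked), now at (row=0, col=0)
  R: turn right, now facing East
  L: turn left, now facing North
  R: turn right, now facing East
  R: turn right, now facing South
  L: turn left, now facing East
  L: turn left, now facing North
Final: (row=0, col=0), facing North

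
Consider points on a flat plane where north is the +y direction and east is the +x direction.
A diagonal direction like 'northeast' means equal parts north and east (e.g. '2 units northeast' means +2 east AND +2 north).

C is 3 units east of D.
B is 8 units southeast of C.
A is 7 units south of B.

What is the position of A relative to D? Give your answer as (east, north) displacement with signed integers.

Place D at the origin (east=0, north=0).
  C is 3 units east of D: delta (east=+3, north=+0); C at (east=3, north=0).
  B is 8 units southeast of C: delta (east=+8, north=-8); B at (east=11, north=-8).
  A is 7 units south of B: delta (east=+0, north=-7); A at (east=11, north=-15).
Therefore A relative to D: (east=11, north=-15).

Answer: A is at (east=11, north=-15) relative to D.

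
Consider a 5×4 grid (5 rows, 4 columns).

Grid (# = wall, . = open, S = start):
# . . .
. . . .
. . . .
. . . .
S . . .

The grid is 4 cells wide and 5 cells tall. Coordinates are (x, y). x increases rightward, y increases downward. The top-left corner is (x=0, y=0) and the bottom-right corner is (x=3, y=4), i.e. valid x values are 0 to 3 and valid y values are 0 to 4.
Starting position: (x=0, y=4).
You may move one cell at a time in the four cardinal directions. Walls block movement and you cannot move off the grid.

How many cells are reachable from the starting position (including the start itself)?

BFS flood-fill from (x=0, y=4):
  Distance 0: (x=0, y=4)
  Distance 1: (x=0, y=3), (x=1, y=4)
  Distance 2: (x=0, y=2), (x=1, y=3), (x=2, y=4)
  Distance 3: (x=0, y=1), (x=1, y=2), (x=2, y=3), (x=3, y=4)
  Distance 4: (x=1, y=1), (x=2, y=2), (x=3, y=3)
  Distance 5: (x=1, y=0), (x=2, y=1), (x=3, y=2)
  Distance 6: (x=2, y=0), (x=3, y=1)
  Distance 7: (x=3, y=0)
Total reachable: 19 (grid has 19 open cells total)

Answer: Reachable cells: 19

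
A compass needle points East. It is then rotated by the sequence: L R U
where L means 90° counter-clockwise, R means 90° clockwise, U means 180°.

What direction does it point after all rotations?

Start: East
  L (left (90° counter-clockwise)) -> North
  R (right (90° clockwise)) -> East
  U (U-turn (180°)) -> West
Final: West

Answer: Final heading: West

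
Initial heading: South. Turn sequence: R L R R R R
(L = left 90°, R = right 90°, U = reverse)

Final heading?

Start: South
  R (right (90° clockwise)) -> West
  L (left (90° counter-clockwise)) -> South
  R (right (90° clockwise)) -> West
  R (right (90° clockwise)) -> North
  R (right (90° clockwise)) -> East
  R (right (90° clockwise)) -> South
Final: South

Answer: Final heading: South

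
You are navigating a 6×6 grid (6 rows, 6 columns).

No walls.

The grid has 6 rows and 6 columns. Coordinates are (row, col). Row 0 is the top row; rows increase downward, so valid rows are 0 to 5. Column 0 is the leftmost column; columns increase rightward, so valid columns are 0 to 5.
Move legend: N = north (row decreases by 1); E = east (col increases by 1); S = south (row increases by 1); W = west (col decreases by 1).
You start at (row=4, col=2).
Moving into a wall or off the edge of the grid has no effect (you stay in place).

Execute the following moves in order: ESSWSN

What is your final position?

Start: (row=4, col=2)
  E (east): (row=4, col=2) -> (row=4, col=3)
  S (south): (row=4, col=3) -> (row=5, col=3)
  S (south): blocked, stay at (row=5, col=3)
  W (west): (row=5, col=3) -> (row=5, col=2)
  S (south): blocked, stay at (row=5, col=2)
  N (north): (row=5, col=2) -> (row=4, col=2)
Final: (row=4, col=2)

Answer: Final position: (row=4, col=2)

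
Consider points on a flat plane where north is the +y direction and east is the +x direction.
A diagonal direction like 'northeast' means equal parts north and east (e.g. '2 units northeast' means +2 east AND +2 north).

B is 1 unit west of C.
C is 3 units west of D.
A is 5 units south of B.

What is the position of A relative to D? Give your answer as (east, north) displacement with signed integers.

Answer: A is at (east=-4, north=-5) relative to D.

Derivation:
Place D at the origin (east=0, north=0).
  C is 3 units west of D: delta (east=-3, north=+0); C at (east=-3, north=0).
  B is 1 unit west of C: delta (east=-1, north=+0); B at (east=-4, north=0).
  A is 5 units south of B: delta (east=+0, north=-5); A at (east=-4, north=-5).
Therefore A relative to D: (east=-4, north=-5).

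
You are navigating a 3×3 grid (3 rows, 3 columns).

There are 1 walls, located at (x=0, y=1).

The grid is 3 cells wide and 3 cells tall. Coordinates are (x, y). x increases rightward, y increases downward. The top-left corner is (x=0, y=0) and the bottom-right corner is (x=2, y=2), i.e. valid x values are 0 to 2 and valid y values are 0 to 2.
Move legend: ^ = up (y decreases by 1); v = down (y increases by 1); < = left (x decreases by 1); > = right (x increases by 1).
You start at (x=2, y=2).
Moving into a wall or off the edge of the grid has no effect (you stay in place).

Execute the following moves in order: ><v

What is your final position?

Start: (x=2, y=2)
  > (right): blocked, stay at (x=2, y=2)
  < (left): (x=2, y=2) -> (x=1, y=2)
  v (down): blocked, stay at (x=1, y=2)
Final: (x=1, y=2)

Answer: Final position: (x=1, y=2)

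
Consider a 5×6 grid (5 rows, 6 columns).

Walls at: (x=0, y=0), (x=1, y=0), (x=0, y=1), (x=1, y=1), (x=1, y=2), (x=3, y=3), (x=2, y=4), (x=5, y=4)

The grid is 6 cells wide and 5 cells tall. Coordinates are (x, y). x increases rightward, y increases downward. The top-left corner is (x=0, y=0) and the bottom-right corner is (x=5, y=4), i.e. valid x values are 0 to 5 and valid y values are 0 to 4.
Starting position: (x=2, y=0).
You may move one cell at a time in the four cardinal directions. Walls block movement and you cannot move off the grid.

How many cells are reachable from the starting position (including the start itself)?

Answer: Reachable cells: 22

Derivation:
BFS flood-fill from (x=2, y=0):
  Distance 0: (x=2, y=0)
  Distance 1: (x=3, y=0), (x=2, y=1)
  Distance 2: (x=4, y=0), (x=3, y=1), (x=2, y=2)
  Distance 3: (x=5, y=0), (x=4, y=1), (x=3, y=2), (x=2, y=3)
  Distance 4: (x=5, y=1), (x=4, y=2), (x=1, y=3)
  Distance 5: (x=5, y=2), (x=0, y=3), (x=4, y=3), (x=1, y=4)
  Distance 6: (x=0, y=2), (x=5, y=3), (x=0, y=4), (x=4, y=4)
  Distance 7: (x=3, y=4)
Total reachable: 22 (grid has 22 open cells total)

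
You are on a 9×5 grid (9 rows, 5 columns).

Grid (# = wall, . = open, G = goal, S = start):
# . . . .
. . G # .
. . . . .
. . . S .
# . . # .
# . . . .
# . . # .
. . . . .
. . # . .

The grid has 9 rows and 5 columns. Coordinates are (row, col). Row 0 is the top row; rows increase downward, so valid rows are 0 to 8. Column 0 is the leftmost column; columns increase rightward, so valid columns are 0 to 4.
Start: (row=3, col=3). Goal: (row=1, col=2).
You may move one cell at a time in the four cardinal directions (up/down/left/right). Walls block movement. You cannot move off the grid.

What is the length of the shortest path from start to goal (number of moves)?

Answer: Shortest path length: 3

Derivation:
BFS from (row=3, col=3) until reaching (row=1, col=2):
  Distance 0: (row=3, col=3)
  Distance 1: (row=2, col=3), (row=3, col=2), (row=3, col=4)
  Distance 2: (row=2, col=2), (row=2, col=4), (row=3, col=1), (row=4, col=2), (row=4, col=4)
  Distance 3: (row=1, col=2), (row=1, col=4), (row=2, col=1), (row=3, col=0), (row=4, col=1), (row=5, col=2), (row=5, col=4)  <- goal reached here
One shortest path (3 moves): (row=3, col=3) -> (row=3, col=2) -> (row=2, col=2) -> (row=1, col=2)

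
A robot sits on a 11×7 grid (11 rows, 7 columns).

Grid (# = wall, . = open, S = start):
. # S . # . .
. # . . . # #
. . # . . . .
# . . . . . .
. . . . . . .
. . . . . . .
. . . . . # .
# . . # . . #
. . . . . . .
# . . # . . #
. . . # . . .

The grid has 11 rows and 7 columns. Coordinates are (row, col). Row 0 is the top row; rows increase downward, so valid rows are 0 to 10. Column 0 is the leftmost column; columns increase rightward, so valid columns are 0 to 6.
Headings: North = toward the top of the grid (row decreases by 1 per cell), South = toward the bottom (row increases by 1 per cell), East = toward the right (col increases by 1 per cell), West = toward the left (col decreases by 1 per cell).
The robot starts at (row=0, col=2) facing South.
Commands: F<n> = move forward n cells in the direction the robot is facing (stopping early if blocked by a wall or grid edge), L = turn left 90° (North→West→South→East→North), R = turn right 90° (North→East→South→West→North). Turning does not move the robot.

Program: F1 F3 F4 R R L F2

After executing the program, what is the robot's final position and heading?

Answer: Final position: (row=1, col=2), facing West

Derivation:
Start: (row=0, col=2), facing South
  F1: move forward 1, now at (row=1, col=2)
  F3: move forward 0/3 (blocked), now at (row=1, col=2)
  F4: move forward 0/4 (blocked), now at (row=1, col=2)
  R: turn right, now facing West
  R: turn right, now facing North
  L: turn left, now facing West
  F2: move forward 0/2 (blocked), now at (row=1, col=2)
Final: (row=1, col=2), facing West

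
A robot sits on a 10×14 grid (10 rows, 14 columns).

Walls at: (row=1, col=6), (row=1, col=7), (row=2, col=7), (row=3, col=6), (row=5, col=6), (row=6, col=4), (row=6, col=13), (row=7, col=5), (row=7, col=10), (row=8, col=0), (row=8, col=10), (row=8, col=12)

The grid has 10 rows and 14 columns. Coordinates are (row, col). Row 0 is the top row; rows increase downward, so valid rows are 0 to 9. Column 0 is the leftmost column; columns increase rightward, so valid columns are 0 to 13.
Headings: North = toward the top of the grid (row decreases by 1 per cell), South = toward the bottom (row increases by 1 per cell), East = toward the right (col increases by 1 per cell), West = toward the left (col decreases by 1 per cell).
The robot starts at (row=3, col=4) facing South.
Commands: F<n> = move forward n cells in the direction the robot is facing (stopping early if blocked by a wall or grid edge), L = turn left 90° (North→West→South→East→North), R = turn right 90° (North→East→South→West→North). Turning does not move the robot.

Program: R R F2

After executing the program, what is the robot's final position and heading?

Answer: Final position: (row=1, col=4), facing North

Derivation:
Start: (row=3, col=4), facing South
  R: turn right, now facing West
  R: turn right, now facing North
  F2: move forward 2, now at (row=1, col=4)
Final: (row=1, col=4), facing North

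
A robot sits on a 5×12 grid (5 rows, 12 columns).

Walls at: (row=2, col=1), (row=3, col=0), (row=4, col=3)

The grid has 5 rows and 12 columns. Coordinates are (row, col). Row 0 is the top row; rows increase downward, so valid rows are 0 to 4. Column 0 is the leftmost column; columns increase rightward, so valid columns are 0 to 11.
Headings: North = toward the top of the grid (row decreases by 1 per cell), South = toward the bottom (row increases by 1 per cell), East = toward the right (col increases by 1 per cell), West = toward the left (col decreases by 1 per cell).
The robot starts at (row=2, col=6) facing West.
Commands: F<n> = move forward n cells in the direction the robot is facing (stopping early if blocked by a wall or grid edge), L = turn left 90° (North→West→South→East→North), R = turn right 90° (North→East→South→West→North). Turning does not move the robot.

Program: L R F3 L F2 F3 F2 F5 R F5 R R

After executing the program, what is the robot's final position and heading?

Start: (row=2, col=6), facing West
  L: turn left, now facing South
  R: turn right, now facing West
  F3: move forward 3, now at (row=2, col=3)
  L: turn left, now facing South
  F2: move forward 1/2 (blocked), now at (row=3, col=3)
  F3: move forward 0/3 (blocked), now at (row=3, col=3)
  F2: move forward 0/2 (blocked), now at (row=3, col=3)
  F5: move forward 0/5 (blocked), now at (row=3, col=3)
  R: turn right, now facing West
  F5: move forward 2/5 (blocked), now at (row=3, col=1)
  R: turn right, now facing North
  R: turn right, now facing East
Final: (row=3, col=1), facing East

Answer: Final position: (row=3, col=1), facing East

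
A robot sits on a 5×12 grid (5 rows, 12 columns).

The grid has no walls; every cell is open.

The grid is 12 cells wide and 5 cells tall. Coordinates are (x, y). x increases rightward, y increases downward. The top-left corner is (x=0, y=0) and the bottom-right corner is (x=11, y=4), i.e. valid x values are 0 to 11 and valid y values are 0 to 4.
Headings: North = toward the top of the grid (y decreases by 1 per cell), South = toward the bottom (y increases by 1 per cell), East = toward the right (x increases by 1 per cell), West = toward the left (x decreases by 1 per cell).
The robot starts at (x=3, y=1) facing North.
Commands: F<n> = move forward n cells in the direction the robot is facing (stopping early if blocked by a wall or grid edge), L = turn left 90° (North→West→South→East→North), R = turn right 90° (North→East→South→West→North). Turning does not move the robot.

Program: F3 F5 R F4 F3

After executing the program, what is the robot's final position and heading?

Start: (x=3, y=1), facing North
  F3: move forward 1/3 (blocked), now at (x=3, y=0)
  F5: move forward 0/5 (blocked), now at (x=3, y=0)
  R: turn right, now facing East
  F4: move forward 4, now at (x=7, y=0)
  F3: move forward 3, now at (x=10, y=0)
Final: (x=10, y=0), facing East

Answer: Final position: (x=10, y=0), facing East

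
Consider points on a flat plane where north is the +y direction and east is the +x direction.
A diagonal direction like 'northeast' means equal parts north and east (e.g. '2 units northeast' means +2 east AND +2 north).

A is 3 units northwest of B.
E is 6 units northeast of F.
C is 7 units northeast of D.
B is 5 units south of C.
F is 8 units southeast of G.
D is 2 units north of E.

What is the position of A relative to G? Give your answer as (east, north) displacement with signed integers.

Place G at the origin (east=0, north=0).
  F is 8 units southeast of G: delta (east=+8, north=-8); F at (east=8, north=-8).
  E is 6 units northeast of F: delta (east=+6, north=+6); E at (east=14, north=-2).
  D is 2 units north of E: delta (east=+0, north=+2); D at (east=14, north=0).
  C is 7 units northeast of D: delta (east=+7, north=+7); C at (east=21, north=7).
  B is 5 units south of C: delta (east=+0, north=-5); B at (east=21, north=2).
  A is 3 units northwest of B: delta (east=-3, north=+3); A at (east=18, north=5).
Therefore A relative to G: (east=18, north=5).

Answer: A is at (east=18, north=5) relative to G.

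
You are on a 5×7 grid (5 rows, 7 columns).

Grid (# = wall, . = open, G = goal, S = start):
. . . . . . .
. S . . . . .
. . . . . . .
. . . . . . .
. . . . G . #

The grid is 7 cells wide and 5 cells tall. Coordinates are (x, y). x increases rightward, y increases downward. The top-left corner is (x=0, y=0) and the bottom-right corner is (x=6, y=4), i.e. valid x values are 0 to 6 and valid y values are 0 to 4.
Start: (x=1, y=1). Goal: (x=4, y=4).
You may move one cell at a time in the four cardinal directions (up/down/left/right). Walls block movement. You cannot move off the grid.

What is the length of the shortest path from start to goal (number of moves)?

Answer: Shortest path length: 6

Derivation:
BFS from (x=1, y=1) until reaching (x=4, y=4):
  Distance 0: (x=1, y=1)
  Distance 1: (x=1, y=0), (x=0, y=1), (x=2, y=1), (x=1, y=2)
  Distance 2: (x=0, y=0), (x=2, y=0), (x=3, y=1), (x=0, y=2), (x=2, y=2), (x=1, y=3)
  Distance 3: (x=3, y=0), (x=4, y=1), (x=3, y=2), (x=0, y=3), (x=2, y=3), (x=1, y=4)
  Distance 4: (x=4, y=0), (x=5, y=1), (x=4, y=2), (x=3, y=3), (x=0, y=4), (x=2, y=4)
  Distance 5: (x=5, y=0), (x=6, y=1), (x=5, y=2), (x=4, y=3), (x=3, y=4)
  Distance 6: (x=6, y=0), (x=6, y=2), (x=5, y=3), (x=4, y=4)  <- goal reached here
One shortest path (6 moves): (x=1, y=1) -> (x=2, y=1) -> (x=3, y=1) -> (x=4, y=1) -> (x=4, y=2) -> (x=4, y=3) -> (x=4, y=4)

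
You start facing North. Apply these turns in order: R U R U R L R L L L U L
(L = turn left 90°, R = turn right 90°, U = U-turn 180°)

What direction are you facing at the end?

Answer: Final heading: East

Derivation:
Start: North
  R (right (90° clockwise)) -> East
  U (U-turn (180°)) -> West
  R (right (90° clockwise)) -> North
  U (U-turn (180°)) -> South
  R (right (90° clockwise)) -> West
  L (left (90° counter-clockwise)) -> South
  R (right (90° clockwise)) -> West
  L (left (90° counter-clockwise)) -> South
  L (left (90° counter-clockwise)) -> East
  L (left (90° counter-clockwise)) -> North
  U (U-turn (180°)) -> South
  L (left (90° counter-clockwise)) -> East
Final: East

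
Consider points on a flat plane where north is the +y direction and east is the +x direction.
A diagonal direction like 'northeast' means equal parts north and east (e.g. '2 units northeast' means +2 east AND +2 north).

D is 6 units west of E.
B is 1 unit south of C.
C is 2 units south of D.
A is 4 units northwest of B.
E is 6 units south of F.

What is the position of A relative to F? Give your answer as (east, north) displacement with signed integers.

Place F at the origin (east=0, north=0).
  E is 6 units south of F: delta (east=+0, north=-6); E at (east=0, north=-6).
  D is 6 units west of E: delta (east=-6, north=+0); D at (east=-6, north=-6).
  C is 2 units south of D: delta (east=+0, north=-2); C at (east=-6, north=-8).
  B is 1 unit south of C: delta (east=+0, north=-1); B at (east=-6, north=-9).
  A is 4 units northwest of B: delta (east=-4, north=+4); A at (east=-10, north=-5).
Therefore A relative to F: (east=-10, north=-5).

Answer: A is at (east=-10, north=-5) relative to F.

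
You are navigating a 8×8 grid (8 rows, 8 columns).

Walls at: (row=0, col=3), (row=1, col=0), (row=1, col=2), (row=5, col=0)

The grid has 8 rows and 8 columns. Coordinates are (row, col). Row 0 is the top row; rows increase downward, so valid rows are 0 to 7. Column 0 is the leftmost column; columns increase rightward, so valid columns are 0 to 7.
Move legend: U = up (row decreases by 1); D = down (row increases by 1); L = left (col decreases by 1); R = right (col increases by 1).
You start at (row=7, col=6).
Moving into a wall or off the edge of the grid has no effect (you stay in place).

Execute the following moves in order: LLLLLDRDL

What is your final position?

Answer: Final position: (row=7, col=1)

Derivation:
Start: (row=7, col=6)
  L (left): (row=7, col=6) -> (row=7, col=5)
  L (left): (row=7, col=5) -> (row=7, col=4)
  L (left): (row=7, col=4) -> (row=7, col=3)
  L (left): (row=7, col=3) -> (row=7, col=2)
  L (left): (row=7, col=2) -> (row=7, col=1)
  D (down): blocked, stay at (row=7, col=1)
  R (right): (row=7, col=1) -> (row=7, col=2)
  D (down): blocked, stay at (row=7, col=2)
  L (left): (row=7, col=2) -> (row=7, col=1)
Final: (row=7, col=1)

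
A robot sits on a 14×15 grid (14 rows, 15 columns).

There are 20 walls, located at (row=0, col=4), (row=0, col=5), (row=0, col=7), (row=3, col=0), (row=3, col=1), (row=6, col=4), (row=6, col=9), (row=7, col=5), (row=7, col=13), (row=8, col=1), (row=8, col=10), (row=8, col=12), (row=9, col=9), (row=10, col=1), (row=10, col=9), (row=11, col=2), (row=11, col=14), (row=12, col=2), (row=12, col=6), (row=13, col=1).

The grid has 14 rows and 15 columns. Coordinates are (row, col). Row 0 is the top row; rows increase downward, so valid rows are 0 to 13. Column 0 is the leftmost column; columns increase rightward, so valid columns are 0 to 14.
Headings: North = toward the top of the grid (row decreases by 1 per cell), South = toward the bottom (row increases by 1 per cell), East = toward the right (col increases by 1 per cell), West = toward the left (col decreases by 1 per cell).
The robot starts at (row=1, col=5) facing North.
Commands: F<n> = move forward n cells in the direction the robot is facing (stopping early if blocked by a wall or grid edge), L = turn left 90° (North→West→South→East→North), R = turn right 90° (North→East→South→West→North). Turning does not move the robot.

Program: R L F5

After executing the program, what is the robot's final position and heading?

Start: (row=1, col=5), facing North
  R: turn right, now facing East
  L: turn left, now facing North
  F5: move forward 0/5 (blocked), now at (row=1, col=5)
Final: (row=1, col=5), facing North

Answer: Final position: (row=1, col=5), facing North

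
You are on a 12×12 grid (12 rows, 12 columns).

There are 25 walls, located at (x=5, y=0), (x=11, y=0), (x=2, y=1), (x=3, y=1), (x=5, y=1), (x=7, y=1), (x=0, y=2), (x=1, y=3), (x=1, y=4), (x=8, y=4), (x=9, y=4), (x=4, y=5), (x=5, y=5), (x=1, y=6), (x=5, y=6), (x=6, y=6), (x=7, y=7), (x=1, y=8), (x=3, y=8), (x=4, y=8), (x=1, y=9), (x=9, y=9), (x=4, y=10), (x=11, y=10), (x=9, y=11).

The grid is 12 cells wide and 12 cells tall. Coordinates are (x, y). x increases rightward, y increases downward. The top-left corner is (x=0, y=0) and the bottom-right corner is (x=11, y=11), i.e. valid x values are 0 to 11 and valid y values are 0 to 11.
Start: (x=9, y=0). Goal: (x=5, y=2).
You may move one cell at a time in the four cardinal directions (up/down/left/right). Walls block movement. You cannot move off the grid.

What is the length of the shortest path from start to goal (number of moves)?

Answer: Shortest path length: 6

Derivation:
BFS from (x=9, y=0) until reaching (x=5, y=2):
  Distance 0: (x=9, y=0)
  Distance 1: (x=8, y=0), (x=10, y=0), (x=9, y=1)
  Distance 2: (x=7, y=0), (x=8, y=1), (x=10, y=1), (x=9, y=2)
  Distance 3: (x=6, y=0), (x=11, y=1), (x=8, y=2), (x=10, y=2), (x=9, y=3)
  Distance 4: (x=6, y=1), (x=7, y=2), (x=11, y=2), (x=8, y=3), (x=10, y=3)
  Distance 5: (x=6, y=2), (x=7, y=3), (x=11, y=3), (x=10, y=4)
  Distance 6: (x=5, y=2), (x=6, y=3), (x=7, y=4), (x=11, y=4), (x=10, y=5)  <- goal reached here
One shortest path (6 moves): (x=9, y=0) -> (x=8, y=0) -> (x=7, y=0) -> (x=6, y=0) -> (x=6, y=1) -> (x=6, y=2) -> (x=5, y=2)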